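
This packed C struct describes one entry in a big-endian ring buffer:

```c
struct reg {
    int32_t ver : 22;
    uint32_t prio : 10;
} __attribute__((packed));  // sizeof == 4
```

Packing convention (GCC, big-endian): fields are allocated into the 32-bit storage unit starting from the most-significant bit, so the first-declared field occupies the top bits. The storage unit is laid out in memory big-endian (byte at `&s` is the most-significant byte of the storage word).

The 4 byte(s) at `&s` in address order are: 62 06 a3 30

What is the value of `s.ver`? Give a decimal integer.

[0]=0x62 [1]=0x06 [2]=0xa3 [3]=0x30 (big-endian) → word 0x6206a330
ver [10+:22] = (word>>10) & 0x3fffff = 1606056  ←
prio [0+:10] = (word>>0) & 0x3ff = 816
ver signed 22b, MSB=0: value = 1606056

1606056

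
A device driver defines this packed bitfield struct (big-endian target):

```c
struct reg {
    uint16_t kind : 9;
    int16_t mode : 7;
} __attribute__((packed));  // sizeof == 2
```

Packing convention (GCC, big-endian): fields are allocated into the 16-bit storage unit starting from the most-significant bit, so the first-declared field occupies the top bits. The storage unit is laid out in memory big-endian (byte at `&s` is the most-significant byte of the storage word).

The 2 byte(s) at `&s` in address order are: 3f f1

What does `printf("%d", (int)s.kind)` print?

127

[0]=0x3f [1]=0xf1 (big-endian) → word 0x3ff1
kind:9 @ bit 7 → (0x3ff1>>7)&0x1ff = 0x7f  ←
mode:7 @ bit 0 → (0x3ff1>>0)&0x7f = 0x71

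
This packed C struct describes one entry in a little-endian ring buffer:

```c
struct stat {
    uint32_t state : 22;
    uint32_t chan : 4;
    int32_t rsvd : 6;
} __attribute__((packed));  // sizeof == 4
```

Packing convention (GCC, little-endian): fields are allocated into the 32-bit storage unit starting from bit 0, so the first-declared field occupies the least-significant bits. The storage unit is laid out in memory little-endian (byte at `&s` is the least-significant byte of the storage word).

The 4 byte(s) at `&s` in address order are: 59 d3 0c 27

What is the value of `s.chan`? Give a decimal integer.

[0]=0x59 [1]=0xd3 [2]=0x0c [3]=0x27 (little-endian) → word 0x270cd359
state [0+:22] = (word>>0) & 0x3fffff = 840537
chan [22+:4] = (word>>22) & 0xf = 12  ←
rsvd [26+:6] = (word>>26) & 0x3f = 9

12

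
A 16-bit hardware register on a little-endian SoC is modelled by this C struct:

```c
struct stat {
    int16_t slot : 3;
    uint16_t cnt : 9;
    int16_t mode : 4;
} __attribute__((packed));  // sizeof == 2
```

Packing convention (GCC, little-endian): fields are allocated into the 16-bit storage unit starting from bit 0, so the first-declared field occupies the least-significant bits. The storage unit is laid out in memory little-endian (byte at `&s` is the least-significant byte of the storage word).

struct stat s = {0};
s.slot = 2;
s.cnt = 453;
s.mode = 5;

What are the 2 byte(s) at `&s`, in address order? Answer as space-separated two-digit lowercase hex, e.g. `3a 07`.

2a 5e

[0+:3] slot=2 & 0x7 = 0x2; word=0x0002
[3+:9] cnt=453 & 0x1ff = 0x1c5; word=0x0e2a
[12+:4] mode=5 & 0xf = 0x5; word=0x5e2a
word = 0x5e2a → little-endian bytes:
  [0]=0x2a  [1]=0x5e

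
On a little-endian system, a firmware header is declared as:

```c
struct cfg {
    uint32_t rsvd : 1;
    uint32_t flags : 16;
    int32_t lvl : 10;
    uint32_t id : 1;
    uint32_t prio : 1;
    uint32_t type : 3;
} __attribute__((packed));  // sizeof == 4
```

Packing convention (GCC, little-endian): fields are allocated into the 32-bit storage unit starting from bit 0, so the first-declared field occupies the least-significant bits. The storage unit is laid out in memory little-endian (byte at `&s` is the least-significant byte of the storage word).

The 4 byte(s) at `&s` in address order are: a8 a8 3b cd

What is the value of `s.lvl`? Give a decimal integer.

-355

[0]=0xa8 [1]=0xa8 [2]=0x3b [3]=0xcd (little-endian) → word 0xcd3ba8a8
rsvd:1 @ bit 0 → (0xcd3ba8a8>>0)&0x1 = 0x0
flags:16 @ bit 1 → (0xcd3ba8a8>>1)&0xffff = 0xd454
lvl:10 @ bit 17 → (0xcd3ba8a8>>17)&0x3ff = 0x29d  ←
id:1 @ bit 27 → (0xcd3ba8a8>>27)&0x1 = 0x1
prio:1 @ bit 28 → (0xcd3ba8a8>>28)&0x1 = 0x0
type:3 @ bit 29 → (0xcd3ba8a8>>29)&0x7 = 0x6
lvl signed 10b, MSB=1: 669 - 1024 = -355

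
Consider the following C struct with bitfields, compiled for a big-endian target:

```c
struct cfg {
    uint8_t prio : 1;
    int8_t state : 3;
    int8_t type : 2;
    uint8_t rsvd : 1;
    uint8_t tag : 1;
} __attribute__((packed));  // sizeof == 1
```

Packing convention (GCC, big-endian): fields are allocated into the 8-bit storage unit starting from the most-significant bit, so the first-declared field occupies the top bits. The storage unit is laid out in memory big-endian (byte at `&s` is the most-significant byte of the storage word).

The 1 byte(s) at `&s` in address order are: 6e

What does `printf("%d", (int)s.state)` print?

-2

[0]=0x6e (big-endian) → word 0x6e
prio:1 @ bit 7 → (0x6e>>7)&0x1 = 0x0
state:3 @ bit 4 → (0x6e>>4)&0x7 = 0x6  ←
type:2 @ bit 2 → (0x6e>>2)&0x3 = 0x3
rsvd:1 @ bit 1 → (0x6e>>1)&0x1 = 0x1
tag:1 @ bit 0 → (0x6e>>0)&0x1 = 0x0
state signed 3b, MSB=1: 6 - 8 = -2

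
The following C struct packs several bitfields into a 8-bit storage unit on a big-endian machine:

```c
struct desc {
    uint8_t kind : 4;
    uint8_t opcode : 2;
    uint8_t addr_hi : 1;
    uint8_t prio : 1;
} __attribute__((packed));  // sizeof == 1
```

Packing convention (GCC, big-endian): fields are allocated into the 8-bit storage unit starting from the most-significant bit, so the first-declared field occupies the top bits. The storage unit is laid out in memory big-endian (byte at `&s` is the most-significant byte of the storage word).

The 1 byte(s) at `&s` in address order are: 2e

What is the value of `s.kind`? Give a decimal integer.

2

[0]=0x2e (big-endian) → word 0x2e
kind:4 @ bit 4 → (0x2e>>4)&0xf = 0x2  ←
opcode:2 @ bit 2 → (0x2e>>2)&0x3 = 0x3
addr_hi:1 @ bit 1 → (0x2e>>1)&0x1 = 0x1
prio:1 @ bit 0 → (0x2e>>0)&0x1 = 0x0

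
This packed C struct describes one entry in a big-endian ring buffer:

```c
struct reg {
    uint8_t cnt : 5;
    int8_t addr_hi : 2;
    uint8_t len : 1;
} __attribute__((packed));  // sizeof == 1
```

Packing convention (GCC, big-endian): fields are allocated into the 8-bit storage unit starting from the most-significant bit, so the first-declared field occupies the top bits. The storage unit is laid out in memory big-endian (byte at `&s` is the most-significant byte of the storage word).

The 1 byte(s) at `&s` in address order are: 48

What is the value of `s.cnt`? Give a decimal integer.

9

[0]=0x48 (big-endian) → word 0x48
cnt:5 @ bit 3 → (0x48>>3)&0x1f = 0x9  ←
addr_hi:2 @ bit 1 → (0x48>>1)&0x3 = 0x0
len:1 @ bit 0 → (0x48>>0)&0x1 = 0x0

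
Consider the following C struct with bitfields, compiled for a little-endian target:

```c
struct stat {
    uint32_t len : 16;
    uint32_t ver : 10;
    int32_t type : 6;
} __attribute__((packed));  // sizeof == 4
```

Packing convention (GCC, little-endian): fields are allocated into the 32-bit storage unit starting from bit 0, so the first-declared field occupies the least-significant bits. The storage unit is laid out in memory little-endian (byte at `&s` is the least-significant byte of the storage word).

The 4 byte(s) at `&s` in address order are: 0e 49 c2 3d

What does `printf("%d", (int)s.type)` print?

[0]=0x0e [1]=0x49 [2]=0xc2 [3]=0x3d (little-endian) → word 0x3dc2490e
len [0+:16] = (word>>0) & 0xffff = 18702
ver [16+:10] = (word>>16) & 0x3ff = 450
type [26+:6] = (word>>26) & 0x3f = 15  ←
type signed 6b, MSB=0: value = 15

15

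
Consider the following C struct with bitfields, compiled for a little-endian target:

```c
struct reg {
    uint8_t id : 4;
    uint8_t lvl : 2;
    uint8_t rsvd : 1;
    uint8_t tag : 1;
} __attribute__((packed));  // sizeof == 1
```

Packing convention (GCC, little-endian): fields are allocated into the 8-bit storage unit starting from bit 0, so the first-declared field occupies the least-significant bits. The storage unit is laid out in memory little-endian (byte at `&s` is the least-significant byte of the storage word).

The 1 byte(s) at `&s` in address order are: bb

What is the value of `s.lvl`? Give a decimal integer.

[0]=0xbb (little-endian) → word 0xbb
id [0+:4] = (word>>0) & 0xf = 11
lvl [4+:2] = (word>>4) & 0x3 = 3  ←
rsvd [6+:1] = (word>>6) & 0x1 = 0
tag [7+:1] = (word>>7) & 0x1 = 1

3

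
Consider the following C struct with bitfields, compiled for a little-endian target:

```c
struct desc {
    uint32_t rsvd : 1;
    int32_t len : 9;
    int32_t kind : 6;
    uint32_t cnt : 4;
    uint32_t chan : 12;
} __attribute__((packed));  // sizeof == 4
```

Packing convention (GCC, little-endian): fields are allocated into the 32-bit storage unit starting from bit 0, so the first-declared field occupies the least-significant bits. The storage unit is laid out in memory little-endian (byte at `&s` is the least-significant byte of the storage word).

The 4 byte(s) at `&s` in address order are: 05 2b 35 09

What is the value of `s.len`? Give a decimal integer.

[0]=0x05 [1]=0x2b [2]=0x35 [3]=0x09 (little-endian) → word 0x09352b05
rsvd:1 @ bit 0 → (0x09352b05>>0)&0x1 = 0x1
len:9 @ bit 1 → (0x09352b05>>1)&0x1ff = 0x182  ←
kind:6 @ bit 10 → (0x09352b05>>10)&0x3f = 0xa
cnt:4 @ bit 16 → (0x09352b05>>16)&0xf = 0x5
chan:12 @ bit 20 → (0x09352b05>>20)&0xfff = 0x93
len signed 9b, MSB=1: 386 - 512 = -126

-126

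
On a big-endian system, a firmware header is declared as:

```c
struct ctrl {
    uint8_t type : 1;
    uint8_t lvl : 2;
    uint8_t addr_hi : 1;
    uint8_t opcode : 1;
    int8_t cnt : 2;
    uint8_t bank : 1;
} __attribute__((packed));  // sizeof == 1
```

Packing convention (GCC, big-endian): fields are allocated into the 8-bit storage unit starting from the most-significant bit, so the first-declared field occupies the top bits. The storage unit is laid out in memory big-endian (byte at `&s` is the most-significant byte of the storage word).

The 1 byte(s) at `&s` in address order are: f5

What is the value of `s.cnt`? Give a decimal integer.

[0]=0xf5 (big-endian) → word 0xf5
type:1 @ bit 7 → (0xf5>>7)&0x1 = 0x1
lvl:2 @ bit 5 → (0xf5>>5)&0x3 = 0x3
addr_hi:1 @ bit 4 → (0xf5>>4)&0x1 = 0x1
opcode:1 @ bit 3 → (0xf5>>3)&0x1 = 0x0
cnt:2 @ bit 1 → (0xf5>>1)&0x3 = 0x2  ←
bank:1 @ bit 0 → (0xf5>>0)&0x1 = 0x1
cnt signed 2b, MSB=1: 2 - 4 = -2

-2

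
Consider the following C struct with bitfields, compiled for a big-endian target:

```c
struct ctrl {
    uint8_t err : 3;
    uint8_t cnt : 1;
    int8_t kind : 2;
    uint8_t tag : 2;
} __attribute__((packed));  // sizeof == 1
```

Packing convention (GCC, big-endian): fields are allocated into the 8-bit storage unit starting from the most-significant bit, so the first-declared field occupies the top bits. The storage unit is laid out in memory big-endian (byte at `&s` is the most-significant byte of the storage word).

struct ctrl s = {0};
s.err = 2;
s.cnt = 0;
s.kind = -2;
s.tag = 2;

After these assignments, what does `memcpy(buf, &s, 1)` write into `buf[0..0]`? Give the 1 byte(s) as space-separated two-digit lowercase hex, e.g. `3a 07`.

[5+:3] err=2 & 0x7 = 0x2; word=0x40
[4+:1] cnt=0 & 0x1 = 0x0; word=0x40
[2+:2] kind=-2 & 0x3 = 0x2; word=0x48
[0+:2] tag=2 & 0x3 = 0x2; word=0x4a
word = 0x4a → big-endian bytes:
  [0]=0x4a

4a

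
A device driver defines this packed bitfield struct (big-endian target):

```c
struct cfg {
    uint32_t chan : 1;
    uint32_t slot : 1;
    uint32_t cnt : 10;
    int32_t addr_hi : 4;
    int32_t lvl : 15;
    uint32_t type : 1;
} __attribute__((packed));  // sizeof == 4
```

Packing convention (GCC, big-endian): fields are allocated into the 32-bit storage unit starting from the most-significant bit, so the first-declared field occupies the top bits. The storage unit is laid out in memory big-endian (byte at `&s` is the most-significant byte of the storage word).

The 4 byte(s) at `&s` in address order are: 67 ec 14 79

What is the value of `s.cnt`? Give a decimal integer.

638

[0]=0x67 [1]=0xec [2]=0x14 [3]=0x79 (big-endian) → word 0x67ec1479
chan:1 @ bit 31 → (0x67ec1479>>31)&0x1 = 0x0
slot:1 @ bit 30 → (0x67ec1479>>30)&0x1 = 0x1
cnt:10 @ bit 20 → (0x67ec1479>>20)&0x3ff = 0x27e  ←
addr_hi:4 @ bit 16 → (0x67ec1479>>16)&0xf = 0xc
lvl:15 @ bit 1 → (0x67ec1479>>1)&0x7fff = 0xa3c
type:1 @ bit 0 → (0x67ec1479>>0)&0x1 = 0x1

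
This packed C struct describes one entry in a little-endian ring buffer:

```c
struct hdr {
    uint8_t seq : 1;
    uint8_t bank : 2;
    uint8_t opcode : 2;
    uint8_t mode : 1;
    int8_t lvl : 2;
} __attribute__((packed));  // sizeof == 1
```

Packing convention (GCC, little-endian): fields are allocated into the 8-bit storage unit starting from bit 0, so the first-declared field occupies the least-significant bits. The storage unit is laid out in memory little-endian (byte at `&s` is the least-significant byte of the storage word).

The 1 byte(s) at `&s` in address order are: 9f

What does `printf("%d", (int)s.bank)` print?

3

[0]=0x9f (little-endian) → word 0x9f
seq:1 @ bit 0 → (0x9f>>0)&0x1 = 0x1
bank:2 @ bit 1 → (0x9f>>1)&0x3 = 0x3  ←
opcode:2 @ bit 3 → (0x9f>>3)&0x3 = 0x3
mode:1 @ bit 5 → (0x9f>>5)&0x1 = 0x0
lvl:2 @ bit 6 → (0x9f>>6)&0x3 = 0x2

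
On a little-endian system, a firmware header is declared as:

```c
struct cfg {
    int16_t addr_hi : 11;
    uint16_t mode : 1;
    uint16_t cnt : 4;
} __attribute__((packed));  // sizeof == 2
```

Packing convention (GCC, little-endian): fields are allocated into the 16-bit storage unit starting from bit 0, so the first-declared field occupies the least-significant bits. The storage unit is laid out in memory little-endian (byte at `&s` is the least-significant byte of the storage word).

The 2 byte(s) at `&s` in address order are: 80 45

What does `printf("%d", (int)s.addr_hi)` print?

-640

[0]=0x80 [1]=0x45 (little-endian) → word 0x4580
addr_hi:11 @ bit 0 → (0x4580>>0)&0x7ff = 0x580  ←
mode:1 @ bit 11 → (0x4580>>11)&0x1 = 0x0
cnt:4 @ bit 12 → (0x4580>>12)&0xf = 0x4
addr_hi signed 11b, MSB=1: 1408 - 2048 = -640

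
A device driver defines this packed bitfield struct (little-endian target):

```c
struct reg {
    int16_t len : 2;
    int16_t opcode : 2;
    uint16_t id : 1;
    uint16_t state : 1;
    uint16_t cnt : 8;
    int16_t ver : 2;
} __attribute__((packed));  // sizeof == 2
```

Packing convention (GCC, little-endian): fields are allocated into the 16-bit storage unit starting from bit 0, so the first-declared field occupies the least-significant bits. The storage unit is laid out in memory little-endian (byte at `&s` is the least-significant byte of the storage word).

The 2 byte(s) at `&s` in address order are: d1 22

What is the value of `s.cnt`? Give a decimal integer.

139

[0]=0xd1 [1]=0x22 (little-endian) → word 0x22d1
len [0+:2] = (word>>0) & 0x3 = 1
opcode [2+:2] = (word>>2) & 0x3 = 0
id [4+:1] = (word>>4) & 0x1 = 1
state [5+:1] = (word>>5) & 0x1 = 0
cnt [6+:8] = (word>>6) & 0xff = 139  ←
ver [14+:2] = (word>>14) & 0x3 = 0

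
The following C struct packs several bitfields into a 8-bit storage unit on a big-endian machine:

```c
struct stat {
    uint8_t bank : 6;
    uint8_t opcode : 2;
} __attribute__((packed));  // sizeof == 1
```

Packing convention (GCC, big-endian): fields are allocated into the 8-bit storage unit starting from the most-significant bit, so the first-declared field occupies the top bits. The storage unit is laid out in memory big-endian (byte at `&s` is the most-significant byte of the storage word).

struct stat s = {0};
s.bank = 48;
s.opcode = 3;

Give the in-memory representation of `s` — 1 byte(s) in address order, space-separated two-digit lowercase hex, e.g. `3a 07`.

bank (6b) val=48 bits=0x30 at bit 2: 0xc0
opcode (2b) val=3 bits=0x3 at bit 0: 0xc3
word = 0xc3 → big-endian bytes:
  [0]=0xc3

c3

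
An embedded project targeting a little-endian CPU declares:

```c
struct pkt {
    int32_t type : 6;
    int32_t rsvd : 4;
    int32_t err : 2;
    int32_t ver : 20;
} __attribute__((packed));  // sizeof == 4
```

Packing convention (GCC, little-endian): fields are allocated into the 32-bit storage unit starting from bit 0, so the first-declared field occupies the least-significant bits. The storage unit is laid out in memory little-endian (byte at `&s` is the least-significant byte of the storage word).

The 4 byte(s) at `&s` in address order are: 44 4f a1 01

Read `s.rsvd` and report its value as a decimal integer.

-3

[0]=0x44 [1]=0x4f [2]=0xa1 [3]=0x01 (little-endian) → word 0x01a14f44
type:6 @ bit 0 → (0x01a14f44>>0)&0x3f = 0x4
rsvd:4 @ bit 6 → (0x01a14f44>>6)&0xf = 0xd  ←
err:2 @ bit 10 → (0x01a14f44>>10)&0x3 = 0x3
ver:20 @ bit 12 → (0x01a14f44>>12)&0xfffff = 0x1a14
rsvd signed 4b, MSB=1: 13 - 16 = -3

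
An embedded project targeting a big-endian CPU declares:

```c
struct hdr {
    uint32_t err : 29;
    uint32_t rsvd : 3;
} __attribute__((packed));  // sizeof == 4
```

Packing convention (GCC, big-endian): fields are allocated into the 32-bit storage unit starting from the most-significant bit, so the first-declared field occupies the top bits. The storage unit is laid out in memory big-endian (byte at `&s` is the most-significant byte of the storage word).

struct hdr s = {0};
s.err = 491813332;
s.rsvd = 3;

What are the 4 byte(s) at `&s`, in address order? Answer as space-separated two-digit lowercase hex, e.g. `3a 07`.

err:29 = 491813332 → 0x1d5079d4 << 3 → word 0xea83cea0
rsvd:3 = 3 → 0x3 << 0 → word 0xea83cea3
word = 0xea83cea3 → big-endian bytes:
  [0]=0xea  [1]=0x83  [2]=0xce  [3]=0xa3

ea 83 ce a3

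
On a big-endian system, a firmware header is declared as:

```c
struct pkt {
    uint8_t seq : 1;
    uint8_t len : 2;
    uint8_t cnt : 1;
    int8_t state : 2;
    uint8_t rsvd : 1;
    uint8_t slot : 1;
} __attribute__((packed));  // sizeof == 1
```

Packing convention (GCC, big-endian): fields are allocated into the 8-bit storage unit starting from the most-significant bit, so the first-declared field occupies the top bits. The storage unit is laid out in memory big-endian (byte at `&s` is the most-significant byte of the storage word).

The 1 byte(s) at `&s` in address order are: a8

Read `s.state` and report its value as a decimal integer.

-2

[0]=0xa8 (big-endian) → word 0xa8
seq [7+:1] = (word>>7) & 0x1 = 1
len [5+:2] = (word>>5) & 0x3 = 1
cnt [4+:1] = (word>>4) & 0x1 = 0
state [2+:2] = (word>>2) & 0x3 = 2  ←
rsvd [1+:1] = (word>>1) & 0x1 = 0
slot [0+:1] = (word>>0) & 0x1 = 0
state signed 2b, MSB=1: 2 - 4 = -2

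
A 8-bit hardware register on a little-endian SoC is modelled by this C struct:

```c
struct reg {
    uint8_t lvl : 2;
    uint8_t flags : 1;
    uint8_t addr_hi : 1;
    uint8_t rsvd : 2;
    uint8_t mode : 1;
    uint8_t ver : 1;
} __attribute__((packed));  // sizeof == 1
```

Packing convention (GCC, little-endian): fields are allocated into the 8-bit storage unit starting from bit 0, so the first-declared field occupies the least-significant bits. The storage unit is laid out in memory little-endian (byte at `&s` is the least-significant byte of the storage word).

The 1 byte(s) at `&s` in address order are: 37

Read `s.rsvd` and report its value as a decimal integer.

[0]=0x37 (little-endian) → word 0x37
lvl:2 @ bit 0 → (0x37>>0)&0x3 = 0x3
flags:1 @ bit 2 → (0x37>>2)&0x1 = 0x1
addr_hi:1 @ bit 3 → (0x37>>3)&0x1 = 0x0
rsvd:2 @ bit 4 → (0x37>>4)&0x3 = 0x3  ←
mode:1 @ bit 6 → (0x37>>6)&0x1 = 0x0
ver:1 @ bit 7 → (0x37>>7)&0x1 = 0x0

3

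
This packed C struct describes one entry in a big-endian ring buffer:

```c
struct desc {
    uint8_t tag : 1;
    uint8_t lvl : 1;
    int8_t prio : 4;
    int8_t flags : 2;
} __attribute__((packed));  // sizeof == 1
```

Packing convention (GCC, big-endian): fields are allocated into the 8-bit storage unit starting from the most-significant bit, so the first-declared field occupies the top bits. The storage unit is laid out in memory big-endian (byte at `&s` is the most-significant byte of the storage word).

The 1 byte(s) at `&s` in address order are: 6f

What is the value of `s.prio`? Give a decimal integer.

[0]=0x6f (big-endian) → word 0x6f
tag:1 @ bit 7 → (0x6f>>7)&0x1 = 0x0
lvl:1 @ bit 6 → (0x6f>>6)&0x1 = 0x1
prio:4 @ bit 2 → (0x6f>>2)&0xf = 0xb  ←
flags:2 @ bit 0 → (0x6f>>0)&0x3 = 0x3
prio signed 4b, MSB=1: 11 - 16 = -5

-5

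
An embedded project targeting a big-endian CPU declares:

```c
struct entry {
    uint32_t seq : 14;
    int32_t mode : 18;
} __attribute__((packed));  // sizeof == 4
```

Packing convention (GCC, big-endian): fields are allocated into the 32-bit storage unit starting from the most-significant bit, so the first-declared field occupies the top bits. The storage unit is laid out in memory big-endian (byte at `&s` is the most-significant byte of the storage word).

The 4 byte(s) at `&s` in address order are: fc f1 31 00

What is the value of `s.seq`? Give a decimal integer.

16188

[0]=0xfc [1]=0xf1 [2]=0x31 [3]=0x00 (big-endian) → word 0xfcf13100
seq [18+:14] = (word>>18) & 0x3fff = 16188  ←
mode [0+:18] = (word>>0) & 0x3ffff = 78080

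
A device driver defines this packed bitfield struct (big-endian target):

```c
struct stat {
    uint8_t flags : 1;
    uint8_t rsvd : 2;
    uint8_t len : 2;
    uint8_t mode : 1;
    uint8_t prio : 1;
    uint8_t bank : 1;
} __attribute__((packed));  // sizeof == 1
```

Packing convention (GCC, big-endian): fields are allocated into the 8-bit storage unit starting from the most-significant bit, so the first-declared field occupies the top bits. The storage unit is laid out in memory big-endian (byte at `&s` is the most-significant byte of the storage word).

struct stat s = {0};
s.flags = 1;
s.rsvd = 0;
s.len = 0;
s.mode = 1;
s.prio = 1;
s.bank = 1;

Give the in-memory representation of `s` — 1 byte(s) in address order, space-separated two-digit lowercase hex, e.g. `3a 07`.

87

flags (1b) val=1 bits=0x1 at bit 7: 0x80
rsvd (2b) val=0 bits=0x0 at bit 5: 0x80
len (2b) val=0 bits=0x0 at bit 3: 0x80
mode (1b) val=1 bits=0x1 at bit 2: 0x84
prio (1b) val=1 bits=0x1 at bit 1: 0x86
bank (1b) val=1 bits=0x1 at bit 0: 0x87
word = 0x87 → big-endian bytes:
  [0]=0x87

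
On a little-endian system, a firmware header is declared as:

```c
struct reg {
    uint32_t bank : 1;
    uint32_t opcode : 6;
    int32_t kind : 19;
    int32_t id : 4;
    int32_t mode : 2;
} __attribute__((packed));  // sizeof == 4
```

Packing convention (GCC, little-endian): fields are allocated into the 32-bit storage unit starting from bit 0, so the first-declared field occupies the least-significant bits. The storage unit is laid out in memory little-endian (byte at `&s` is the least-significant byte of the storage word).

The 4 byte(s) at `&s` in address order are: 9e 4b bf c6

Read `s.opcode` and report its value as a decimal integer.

15

[0]=0x9e [1]=0x4b [2]=0xbf [3]=0xc6 (little-endian) → word 0xc6bf4b9e
bank:1 @ bit 0 → (0xc6bf4b9e>>0)&0x1 = 0x0
opcode:6 @ bit 1 → (0xc6bf4b9e>>1)&0x3f = 0xf  ←
kind:19 @ bit 7 → (0xc6bf4b9e>>7)&0x7ffff = 0x57e97
id:4 @ bit 26 → (0xc6bf4b9e>>26)&0xf = 0x1
mode:2 @ bit 30 → (0xc6bf4b9e>>30)&0x3 = 0x3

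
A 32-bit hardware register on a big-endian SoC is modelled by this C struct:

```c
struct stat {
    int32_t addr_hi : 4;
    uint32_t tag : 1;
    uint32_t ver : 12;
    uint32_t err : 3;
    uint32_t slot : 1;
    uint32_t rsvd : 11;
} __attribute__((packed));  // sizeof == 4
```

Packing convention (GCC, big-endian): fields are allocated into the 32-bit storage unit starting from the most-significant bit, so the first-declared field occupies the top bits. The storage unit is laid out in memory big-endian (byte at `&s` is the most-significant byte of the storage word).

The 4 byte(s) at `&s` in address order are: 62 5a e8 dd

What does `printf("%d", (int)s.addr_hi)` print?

[0]=0x62 [1]=0x5a [2]=0xe8 [3]=0xdd (big-endian) → word 0x625ae8dd
addr_hi [28+:4] = (word>>28) & 0xf = 6  ←
tag [27+:1] = (word>>27) & 0x1 = 0
ver [15+:12] = (word>>15) & 0xfff = 1205
err [12+:3] = (word>>12) & 0x7 = 6
slot [11+:1] = (word>>11) & 0x1 = 1
rsvd [0+:11] = (word>>0) & 0x7ff = 221
addr_hi signed 4b, MSB=0: value = 6

6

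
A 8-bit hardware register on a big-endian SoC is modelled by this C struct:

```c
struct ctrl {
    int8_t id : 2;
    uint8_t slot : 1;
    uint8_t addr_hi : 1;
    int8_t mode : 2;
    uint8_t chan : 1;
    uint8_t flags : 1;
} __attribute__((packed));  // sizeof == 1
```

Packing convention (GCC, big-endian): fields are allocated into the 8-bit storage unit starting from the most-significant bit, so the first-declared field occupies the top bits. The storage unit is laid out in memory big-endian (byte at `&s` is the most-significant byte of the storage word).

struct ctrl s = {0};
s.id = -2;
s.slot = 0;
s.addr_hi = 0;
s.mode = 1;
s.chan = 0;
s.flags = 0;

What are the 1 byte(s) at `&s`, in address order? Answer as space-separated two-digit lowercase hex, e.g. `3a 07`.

84

id (2b) val=-2 bits=0x2 at bit 6: 0x80
slot (1b) val=0 bits=0x0 at bit 5: 0x80
addr_hi (1b) val=0 bits=0x0 at bit 4: 0x80
mode (2b) val=1 bits=0x1 at bit 2: 0x84
chan (1b) val=0 bits=0x0 at bit 1: 0x84
flags (1b) val=0 bits=0x0 at bit 0: 0x84
word = 0x84 → big-endian bytes:
  [0]=0x84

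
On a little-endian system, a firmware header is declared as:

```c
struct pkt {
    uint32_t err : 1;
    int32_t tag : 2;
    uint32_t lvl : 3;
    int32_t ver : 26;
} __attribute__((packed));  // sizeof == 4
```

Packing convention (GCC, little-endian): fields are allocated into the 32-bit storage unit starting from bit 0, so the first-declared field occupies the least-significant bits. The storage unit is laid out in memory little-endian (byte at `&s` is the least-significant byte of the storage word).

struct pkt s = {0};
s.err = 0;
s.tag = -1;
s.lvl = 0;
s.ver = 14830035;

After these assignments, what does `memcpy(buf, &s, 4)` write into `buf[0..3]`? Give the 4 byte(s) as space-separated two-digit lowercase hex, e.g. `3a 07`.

[0+:1] err=0 & 0x1 = 0x0; word=0x00000000
[1+:2] tag=-1 & 0x3 = 0x3; word=0x00000006
[3+:3] lvl=0 & 0x7 = 0x0; word=0x00000006
[6+:26] ver=14830035 & 0x3ffffff = 0xe249d3; word=0x389274c6
word = 0x389274c6 → little-endian bytes:
  [0]=0xc6  [1]=0x74  [2]=0x92  [3]=0x38

c6 74 92 38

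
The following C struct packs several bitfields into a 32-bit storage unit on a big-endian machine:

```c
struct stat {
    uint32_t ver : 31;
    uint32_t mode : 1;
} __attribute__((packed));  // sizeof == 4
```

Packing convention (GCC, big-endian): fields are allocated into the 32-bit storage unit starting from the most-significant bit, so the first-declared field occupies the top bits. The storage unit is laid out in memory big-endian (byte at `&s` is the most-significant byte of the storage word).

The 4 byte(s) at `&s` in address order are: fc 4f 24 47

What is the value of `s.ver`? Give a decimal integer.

[0]=0xfc [1]=0x4f [2]=0x24 [3]=0x47 (big-endian) → word 0xfc4f2447
ver [1+:31] = (word>>1) & 0x7fffffff = 2116522531  ←
mode [0+:1] = (word>>0) & 0x1 = 1

2116522531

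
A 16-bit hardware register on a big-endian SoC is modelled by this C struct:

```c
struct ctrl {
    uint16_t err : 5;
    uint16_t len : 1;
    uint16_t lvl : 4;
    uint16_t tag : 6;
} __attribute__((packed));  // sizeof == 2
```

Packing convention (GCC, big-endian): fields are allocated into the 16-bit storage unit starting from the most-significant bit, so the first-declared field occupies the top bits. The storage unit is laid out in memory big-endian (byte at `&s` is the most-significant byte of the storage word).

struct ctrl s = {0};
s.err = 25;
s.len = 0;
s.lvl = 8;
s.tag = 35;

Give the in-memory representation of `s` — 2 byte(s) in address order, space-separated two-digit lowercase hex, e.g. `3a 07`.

ca 23

err (5b) val=25 bits=0x19 at bit 11: 0xc800
len (1b) val=0 bits=0x0 at bit 10: 0xc800
lvl (4b) val=8 bits=0x8 at bit 6: 0xca00
tag (6b) val=35 bits=0x23 at bit 0: 0xca23
word = 0xca23 → big-endian bytes:
  [0]=0xca  [1]=0x23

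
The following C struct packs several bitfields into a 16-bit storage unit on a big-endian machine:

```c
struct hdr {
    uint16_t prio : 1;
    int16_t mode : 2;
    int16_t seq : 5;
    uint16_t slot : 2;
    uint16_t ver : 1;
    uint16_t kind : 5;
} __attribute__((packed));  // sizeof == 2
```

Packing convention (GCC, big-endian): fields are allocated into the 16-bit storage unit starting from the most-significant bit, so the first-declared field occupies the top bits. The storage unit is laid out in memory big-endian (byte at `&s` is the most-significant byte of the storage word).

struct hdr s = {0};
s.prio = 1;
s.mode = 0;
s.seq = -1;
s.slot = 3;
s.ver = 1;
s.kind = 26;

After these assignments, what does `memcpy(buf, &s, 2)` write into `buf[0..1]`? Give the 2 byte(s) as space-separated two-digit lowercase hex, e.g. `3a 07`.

9f fa

prio (1b) val=1 bits=0x1 at bit 15: 0x8000
mode (2b) val=0 bits=0x0 at bit 13: 0x8000
seq (5b) val=-1 bits=0x1f at bit 8: 0x9f00
slot (2b) val=3 bits=0x3 at bit 6: 0x9fc0
ver (1b) val=1 bits=0x1 at bit 5: 0x9fe0
kind (5b) val=26 bits=0x1a at bit 0: 0x9ffa
word = 0x9ffa → big-endian bytes:
  [0]=0x9f  [1]=0xfa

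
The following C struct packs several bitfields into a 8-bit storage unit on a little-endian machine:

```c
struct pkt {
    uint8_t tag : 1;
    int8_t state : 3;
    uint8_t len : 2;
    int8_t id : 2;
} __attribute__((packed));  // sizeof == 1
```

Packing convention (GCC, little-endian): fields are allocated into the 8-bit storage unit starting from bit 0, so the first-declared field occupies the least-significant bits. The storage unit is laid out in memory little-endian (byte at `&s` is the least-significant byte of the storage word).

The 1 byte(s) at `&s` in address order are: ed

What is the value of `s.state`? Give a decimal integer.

-2

[0]=0xed (little-endian) → word 0xed
tag:1 @ bit 0 → (0xed>>0)&0x1 = 0x1
state:3 @ bit 1 → (0xed>>1)&0x7 = 0x6  ←
len:2 @ bit 4 → (0xed>>4)&0x3 = 0x2
id:2 @ bit 6 → (0xed>>6)&0x3 = 0x3
state signed 3b, MSB=1: 6 - 8 = -2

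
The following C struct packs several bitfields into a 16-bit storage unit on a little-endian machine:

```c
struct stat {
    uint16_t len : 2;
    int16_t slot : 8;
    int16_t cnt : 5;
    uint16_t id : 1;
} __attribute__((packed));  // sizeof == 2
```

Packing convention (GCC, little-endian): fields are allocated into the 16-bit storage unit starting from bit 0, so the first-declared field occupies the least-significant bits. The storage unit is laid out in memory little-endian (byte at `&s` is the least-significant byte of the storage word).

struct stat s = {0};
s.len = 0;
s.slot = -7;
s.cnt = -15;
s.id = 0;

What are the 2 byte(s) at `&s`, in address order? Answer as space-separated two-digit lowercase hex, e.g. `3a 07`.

e4 47

[0+:2] len=0 & 0x3 = 0x0; word=0x0000
[2+:8] slot=-7 & 0xff = 0xf9; word=0x03e4
[10+:5] cnt=-15 & 0x1f = 0x11; word=0x47e4
[15+:1] id=0 & 0x1 = 0x0; word=0x47e4
word = 0x47e4 → little-endian bytes:
  [0]=0xe4  [1]=0x47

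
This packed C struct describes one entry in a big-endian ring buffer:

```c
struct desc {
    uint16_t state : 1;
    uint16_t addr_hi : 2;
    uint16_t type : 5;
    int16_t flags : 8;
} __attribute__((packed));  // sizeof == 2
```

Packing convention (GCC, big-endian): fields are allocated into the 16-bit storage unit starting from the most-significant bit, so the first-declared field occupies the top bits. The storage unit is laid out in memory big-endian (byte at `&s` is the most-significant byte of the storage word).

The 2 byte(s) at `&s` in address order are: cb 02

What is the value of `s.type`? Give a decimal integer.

[0]=0xcb [1]=0x02 (big-endian) → word 0xcb02
state [15+:1] = (word>>15) & 0x1 = 1
addr_hi [13+:2] = (word>>13) & 0x3 = 2
type [8+:5] = (word>>8) & 0x1f = 11  ←
flags [0+:8] = (word>>0) & 0xff = 2

11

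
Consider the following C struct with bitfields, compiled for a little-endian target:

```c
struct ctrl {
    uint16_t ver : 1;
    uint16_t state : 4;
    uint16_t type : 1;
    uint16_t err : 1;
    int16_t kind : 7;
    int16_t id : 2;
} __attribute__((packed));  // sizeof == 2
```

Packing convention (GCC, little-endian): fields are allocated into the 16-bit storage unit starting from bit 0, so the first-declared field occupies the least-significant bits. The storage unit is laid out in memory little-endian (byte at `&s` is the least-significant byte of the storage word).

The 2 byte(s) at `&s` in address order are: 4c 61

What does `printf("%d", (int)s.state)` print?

[0]=0x4c [1]=0x61 (little-endian) → word 0x614c
ver [0+:1] = (word>>0) & 0x1 = 0
state [1+:4] = (word>>1) & 0xf = 6  ←
type [5+:1] = (word>>5) & 0x1 = 0
err [6+:1] = (word>>6) & 0x1 = 1
kind [7+:7] = (word>>7) & 0x7f = 66
id [14+:2] = (word>>14) & 0x3 = 1

6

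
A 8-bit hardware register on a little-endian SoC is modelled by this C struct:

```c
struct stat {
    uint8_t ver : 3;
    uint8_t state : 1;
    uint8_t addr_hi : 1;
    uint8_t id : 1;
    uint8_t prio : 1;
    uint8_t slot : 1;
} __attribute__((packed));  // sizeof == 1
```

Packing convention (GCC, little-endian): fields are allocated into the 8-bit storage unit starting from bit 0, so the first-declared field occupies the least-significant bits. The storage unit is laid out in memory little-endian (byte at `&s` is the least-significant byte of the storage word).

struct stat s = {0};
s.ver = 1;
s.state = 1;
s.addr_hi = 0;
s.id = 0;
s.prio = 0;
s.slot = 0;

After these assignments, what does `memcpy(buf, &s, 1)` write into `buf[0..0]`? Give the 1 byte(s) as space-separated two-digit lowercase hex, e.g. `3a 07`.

09

ver (3b) val=1 bits=0x1 at bit 0: 0x01
state (1b) val=1 bits=0x1 at bit 3: 0x09
addr_hi (1b) val=0 bits=0x0 at bit 4: 0x09
id (1b) val=0 bits=0x0 at bit 5: 0x09
prio (1b) val=0 bits=0x0 at bit 6: 0x09
slot (1b) val=0 bits=0x0 at bit 7: 0x09
word = 0x09 → little-endian bytes:
  [0]=0x09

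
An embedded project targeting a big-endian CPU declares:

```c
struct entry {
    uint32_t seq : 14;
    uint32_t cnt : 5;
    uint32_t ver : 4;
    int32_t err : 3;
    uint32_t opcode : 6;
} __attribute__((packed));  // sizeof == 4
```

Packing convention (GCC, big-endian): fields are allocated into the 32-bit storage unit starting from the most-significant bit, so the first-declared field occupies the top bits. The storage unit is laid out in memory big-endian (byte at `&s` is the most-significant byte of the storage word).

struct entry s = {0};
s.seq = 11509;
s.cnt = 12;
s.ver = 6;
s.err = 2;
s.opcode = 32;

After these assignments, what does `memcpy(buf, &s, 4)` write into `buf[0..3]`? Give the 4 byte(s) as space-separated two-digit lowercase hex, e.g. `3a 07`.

b3 d5 8c a0

seq:14 = 11509 → 0x2cf5 << 18 → word 0xb3d40000
cnt:5 = 12 → 0xc << 13 → word 0xb3d58000
ver:4 = 6 → 0x6 << 9 → word 0xb3d58c00
err:3 = 2 → 0x2 << 6 → word 0xb3d58c80
opcode:6 = 32 → 0x20 << 0 → word 0xb3d58ca0
word = 0xb3d58ca0 → big-endian bytes:
  [0]=0xb3  [1]=0xd5  [2]=0x8c  [3]=0xa0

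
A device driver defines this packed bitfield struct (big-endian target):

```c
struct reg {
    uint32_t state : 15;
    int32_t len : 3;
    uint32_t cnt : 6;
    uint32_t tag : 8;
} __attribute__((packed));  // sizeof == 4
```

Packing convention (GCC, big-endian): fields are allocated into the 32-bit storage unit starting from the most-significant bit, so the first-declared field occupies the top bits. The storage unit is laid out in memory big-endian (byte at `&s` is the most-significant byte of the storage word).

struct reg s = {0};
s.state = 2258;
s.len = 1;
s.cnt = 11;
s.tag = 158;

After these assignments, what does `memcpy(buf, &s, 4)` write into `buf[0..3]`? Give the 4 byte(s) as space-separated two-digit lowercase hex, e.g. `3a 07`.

11 a4 4b 9e

[17+:15] state=2258 & 0x7fff = 0x8d2; word=0x11a40000
[14+:3] len=1 & 0x7 = 0x1; word=0x11a44000
[8+:6] cnt=11 & 0x3f = 0xb; word=0x11a44b00
[0+:8] tag=158 & 0xff = 0x9e; word=0x11a44b9e
word = 0x11a44b9e → big-endian bytes:
  [0]=0x11  [1]=0xa4  [2]=0x4b  [3]=0x9e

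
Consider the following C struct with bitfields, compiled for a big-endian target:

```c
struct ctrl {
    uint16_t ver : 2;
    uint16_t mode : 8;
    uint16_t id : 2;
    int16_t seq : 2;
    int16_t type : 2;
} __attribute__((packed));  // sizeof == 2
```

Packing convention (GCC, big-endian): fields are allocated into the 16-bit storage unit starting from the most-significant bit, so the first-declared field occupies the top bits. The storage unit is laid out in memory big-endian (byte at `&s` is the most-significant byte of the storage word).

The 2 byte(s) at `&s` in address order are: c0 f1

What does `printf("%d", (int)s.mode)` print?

[0]=0xc0 [1]=0xf1 (big-endian) → word 0xc0f1
ver:2 @ bit 14 → (0xc0f1>>14)&0x3 = 0x3
mode:8 @ bit 6 → (0xc0f1>>6)&0xff = 0x3  ←
id:2 @ bit 4 → (0xc0f1>>4)&0x3 = 0x3
seq:2 @ bit 2 → (0xc0f1>>2)&0x3 = 0x0
type:2 @ bit 0 → (0xc0f1>>0)&0x3 = 0x1

3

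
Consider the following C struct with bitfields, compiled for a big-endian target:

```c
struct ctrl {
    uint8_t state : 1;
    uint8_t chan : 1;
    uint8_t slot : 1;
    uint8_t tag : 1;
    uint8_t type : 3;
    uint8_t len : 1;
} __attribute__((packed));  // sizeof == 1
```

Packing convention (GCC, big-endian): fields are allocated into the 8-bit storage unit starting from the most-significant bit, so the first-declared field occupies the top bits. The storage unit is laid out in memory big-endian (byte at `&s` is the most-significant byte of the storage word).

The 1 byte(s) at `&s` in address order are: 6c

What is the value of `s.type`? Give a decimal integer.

6

[0]=0x6c (big-endian) → word 0x6c
state [7+:1] = (word>>7) & 0x1 = 0
chan [6+:1] = (word>>6) & 0x1 = 1
slot [5+:1] = (word>>5) & 0x1 = 1
tag [4+:1] = (word>>4) & 0x1 = 0
type [1+:3] = (word>>1) & 0x7 = 6  ←
len [0+:1] = (word>>0) & 0x1 = 0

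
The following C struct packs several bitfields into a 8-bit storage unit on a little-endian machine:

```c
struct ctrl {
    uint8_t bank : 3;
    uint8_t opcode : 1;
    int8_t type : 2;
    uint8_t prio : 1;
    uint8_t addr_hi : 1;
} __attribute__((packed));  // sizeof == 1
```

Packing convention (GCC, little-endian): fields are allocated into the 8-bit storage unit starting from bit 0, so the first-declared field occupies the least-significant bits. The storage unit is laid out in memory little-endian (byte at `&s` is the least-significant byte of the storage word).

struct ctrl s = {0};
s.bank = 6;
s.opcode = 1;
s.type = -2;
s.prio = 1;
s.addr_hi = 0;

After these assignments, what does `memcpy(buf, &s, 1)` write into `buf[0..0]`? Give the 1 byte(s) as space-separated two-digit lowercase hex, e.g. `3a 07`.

[0+:3] bank=6 & 0x7 = 0x6; word=0x06
[3+:1] opcode=1 & 0x1 = 0x1; word=0x0e
[4+:2] type=-2 & 0x3 = 0x2; word=0x2e
[6+:1] prio=1 & 0x1 = 0x1; word=0x6e
[7+:1] addr_hi=0 & 0x1 = 0x0; word=0x6e
word = 0x6e → little-endian bytes:
  [0]=0x6e

6e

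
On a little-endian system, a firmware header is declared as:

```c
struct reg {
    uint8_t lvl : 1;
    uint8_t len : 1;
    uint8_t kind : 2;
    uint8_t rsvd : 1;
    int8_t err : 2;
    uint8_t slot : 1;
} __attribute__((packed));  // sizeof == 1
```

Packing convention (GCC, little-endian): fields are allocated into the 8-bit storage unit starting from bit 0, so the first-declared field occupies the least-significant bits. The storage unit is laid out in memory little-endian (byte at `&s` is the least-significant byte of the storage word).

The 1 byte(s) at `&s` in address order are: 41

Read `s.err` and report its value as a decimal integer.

-2

[0]=0x41 (little-endian) → word 0x41
lvl:1 @ bit 0 → (0x41>>0)&0x1 = 0x1
len:1 @ bit 1 → (0x41>>1)&0x1 = 0x0
kind:2 @ bit 2 → (0x41>>2)&0x3 = 0x0
rsvd:1 @ bit 4 → (0x41>>4)&0x1 = 0x0
err:2 @ bit 5 → (0x41>>5)&0x3 = 0x2  ←
slot:1 @ bit 7 → (0x41>>7)&0x1 = 0x0
err signed 2b, MSB=1: 2 - 4 = -2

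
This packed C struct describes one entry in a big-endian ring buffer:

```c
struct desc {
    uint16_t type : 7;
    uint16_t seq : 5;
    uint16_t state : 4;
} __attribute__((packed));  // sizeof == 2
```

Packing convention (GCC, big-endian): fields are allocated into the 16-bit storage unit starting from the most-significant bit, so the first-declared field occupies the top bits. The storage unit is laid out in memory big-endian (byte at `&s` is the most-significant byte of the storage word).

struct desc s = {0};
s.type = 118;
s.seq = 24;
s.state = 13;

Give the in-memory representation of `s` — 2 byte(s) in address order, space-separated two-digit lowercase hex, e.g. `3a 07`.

ed 8d

type (7b) val=118 bits=0x76 at bit 9: 0xec00
seq (5b) val=24 bits=0x18 at bit 4: 0xed80
state (4b) val=13 bits=0xd at bit 0: 0xed8d
word = 0xed8d → big-endian bytes:
  [0]=0xed  [1]=0x8d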